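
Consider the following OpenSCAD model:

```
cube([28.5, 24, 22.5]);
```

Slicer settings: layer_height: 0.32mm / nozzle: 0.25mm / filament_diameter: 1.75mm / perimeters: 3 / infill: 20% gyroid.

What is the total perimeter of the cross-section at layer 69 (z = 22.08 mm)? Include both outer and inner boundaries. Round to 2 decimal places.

105.00 mm

At z = 22.08 mm: the cube (footprint 28.5×24) is included at this height (perimeter 105.00 mm). Overall, the cross-section is a single solid region. Total boundary length (outer) = 105.00 mm.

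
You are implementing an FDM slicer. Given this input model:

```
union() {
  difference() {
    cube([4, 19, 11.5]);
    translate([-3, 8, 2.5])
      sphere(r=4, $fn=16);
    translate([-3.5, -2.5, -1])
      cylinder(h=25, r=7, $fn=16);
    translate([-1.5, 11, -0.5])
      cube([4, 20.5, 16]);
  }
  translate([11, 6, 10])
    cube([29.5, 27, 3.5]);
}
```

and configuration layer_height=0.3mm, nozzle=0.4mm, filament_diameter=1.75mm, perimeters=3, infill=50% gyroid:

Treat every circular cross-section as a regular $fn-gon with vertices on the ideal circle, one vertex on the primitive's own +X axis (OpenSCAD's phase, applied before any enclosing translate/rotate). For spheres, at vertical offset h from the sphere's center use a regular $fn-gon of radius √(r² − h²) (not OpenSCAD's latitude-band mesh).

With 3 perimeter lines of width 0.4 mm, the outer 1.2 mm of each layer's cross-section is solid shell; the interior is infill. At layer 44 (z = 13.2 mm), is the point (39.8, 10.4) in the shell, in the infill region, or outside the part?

shell

At z = 13.2 mm: the cube does not reach this height (z outside [0, 11.5]); the sphere at (-3, 8) is not intersected at this z (|z−center|=10.700 > r=4); the r=7 cylinder at (-3.5, -2.5) gives a regular 16-gon of circumradius 7 (constant along its height); the cube at (-1.5, 11) is present — its section is the full 4×20.5 rectangle; After the difference (first − rest): the first operand is absent here, so nothing remains; the cube at (11, 6) (footprint 29.5×27) is included at this height; Merging all regions: only the 29.5×27 cube at (11, 6) is present, so the union is just that shape — 1 connected region. Overall, the cross-section is a single solid region. The nearest boundary edge runs (40.50, 6.00)→(40.50, 33.00); distance from the point to it = 0.70 mm. The point is inside the cross-section, 0.70 mm from the nearest boundary — within the 1.2 mm shell band (3 × 0.4).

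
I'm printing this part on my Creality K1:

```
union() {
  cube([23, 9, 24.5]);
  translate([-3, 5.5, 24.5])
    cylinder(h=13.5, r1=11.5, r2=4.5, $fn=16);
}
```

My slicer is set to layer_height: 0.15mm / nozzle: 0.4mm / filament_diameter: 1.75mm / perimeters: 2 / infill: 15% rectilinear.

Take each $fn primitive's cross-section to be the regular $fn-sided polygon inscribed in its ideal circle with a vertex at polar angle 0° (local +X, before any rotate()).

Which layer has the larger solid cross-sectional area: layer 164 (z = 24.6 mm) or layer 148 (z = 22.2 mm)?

Layer 164 (z = 24.6): the cube is not intersected at this z (z outside [0, 24.5]); the cone at (-3, 5.5) contributes a regular 16-gon of circumradius 11.448 (interpolated between r1=11.5 and r2=4.5 at t=0.007) (area = (16/2)·11.448²·sin(360°/16) = 401.24 mm²); Taking the union: only the cone at (-3, 5.5) is present, so the union is just that shape — area = 401.24 mm². So its area = 401.24 mm². Layer 148 (z = 22.2): the cube (footprint 23×9) is included at this height (area 207.00 mm²); the cone at (-3, 5.5) is not intersected at this z (z outside [24.5, 38]); Taking the union: only the 23×9 cube is present, so the union is just that shape — area = 207.00 mm². So its area = 207.00 mm². Layer 164 is larger (401.24 vs 207.00 mm²).

layer 164 (z = 24.6 mm)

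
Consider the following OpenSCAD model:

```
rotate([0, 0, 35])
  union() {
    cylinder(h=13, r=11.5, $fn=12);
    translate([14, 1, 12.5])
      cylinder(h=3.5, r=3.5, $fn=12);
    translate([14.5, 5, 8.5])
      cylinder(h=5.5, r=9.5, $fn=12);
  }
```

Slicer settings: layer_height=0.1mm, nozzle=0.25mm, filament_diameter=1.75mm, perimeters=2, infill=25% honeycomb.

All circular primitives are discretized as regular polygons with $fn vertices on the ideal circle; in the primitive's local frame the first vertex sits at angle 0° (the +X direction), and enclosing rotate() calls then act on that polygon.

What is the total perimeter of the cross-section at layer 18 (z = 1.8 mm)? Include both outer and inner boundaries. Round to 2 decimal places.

At z = 1.8 mm: the r=11.5 cylinder gives a regular 12-gon of circumradius 11.5 (constant along its height) (perimeter = 2·12·11.500·sin(180°/12) = 71.43 mm); the cylinder at (14, 1) is not intersected at this z (z outside [12.5, 16]); the cylinder at (14.5, 5) does not reach this height (z outside [8.5, 14]); Merging all regions: only the r=11.5 cylinder is present, so the union is just that shape — boundary = 71.43 mm; (rotated 35° about Z; rotation is an isometry so areas/perimeters/island counts are preserved). Overall, the cross-section is a single solid region. Total boundary length (outer) = 71.43 mm.

71.43 mm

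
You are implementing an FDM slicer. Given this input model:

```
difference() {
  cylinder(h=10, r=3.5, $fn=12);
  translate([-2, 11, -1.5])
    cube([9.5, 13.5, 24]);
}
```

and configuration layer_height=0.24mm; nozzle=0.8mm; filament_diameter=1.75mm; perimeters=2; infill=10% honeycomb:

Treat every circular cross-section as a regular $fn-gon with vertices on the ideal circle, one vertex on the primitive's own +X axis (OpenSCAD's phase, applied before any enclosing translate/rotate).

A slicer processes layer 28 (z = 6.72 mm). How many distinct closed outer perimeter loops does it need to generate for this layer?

At z = 6.72 mm: the r=3.5 cylinder contributes a regular 12-gon of circumradius 3.5; the cube at (-2, 11) is present — its section is the full 9.5×13.5 rectangle; Subtracting the remaining from the first: starting from the r=3.5 cylinder, the 9.5×13.5 cube at (-2, 11) misses the remaining region (no effect) — 1 connected region. The result has 1 disconnected region.

1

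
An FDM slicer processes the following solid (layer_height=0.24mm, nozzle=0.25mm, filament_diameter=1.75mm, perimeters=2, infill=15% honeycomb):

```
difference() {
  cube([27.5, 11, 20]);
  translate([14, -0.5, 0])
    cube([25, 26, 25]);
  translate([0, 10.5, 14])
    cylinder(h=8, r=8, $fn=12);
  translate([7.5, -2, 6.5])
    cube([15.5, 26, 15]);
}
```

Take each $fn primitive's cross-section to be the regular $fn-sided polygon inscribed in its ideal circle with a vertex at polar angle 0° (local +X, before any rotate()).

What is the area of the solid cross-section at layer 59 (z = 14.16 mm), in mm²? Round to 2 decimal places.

At z = 14.16 mm: the cube (footprint 27.5×11) is included at this height (area 302.50 mm²); the 25×26 cube at (14, -0.5) contributes its full rectangle (area 650.00 mm²); the r=8 cylinder at (0, 10.5) gives a regular 12-gon of circumradius 8 (constant along its height) (area = (12/2)·8.000²·sin(360°/12) = 192.00 mm²); the 15.5×26 cube at (7.5, -2) contributes its full rectangle (area 403.00 mm²); Subtracting the remaining from the first: starting from the 27.5×11 cube (302.50 mm²), the 25×26 cube at (14, -0.5) partially overlaps it — only the 148.50 mm² overlap (of its 650.00 mm²) is removed, clipping the outline; the r=8 cylinder at (0, 10.5) partially overlaps it — only the 51.97 mm² overlap (of its 192.00 mm²) is removed, clipping the outline; the 15.5×26 cube at (7.5, -2) partially overlaps it — only the 70.82 mm² overlap (of its 403.00 mm²) is removed, clipping the outline — area = 31.22 mm². Overall, the cross-section is a single solid region. Net area = 31.22 mm².

31.22 mm²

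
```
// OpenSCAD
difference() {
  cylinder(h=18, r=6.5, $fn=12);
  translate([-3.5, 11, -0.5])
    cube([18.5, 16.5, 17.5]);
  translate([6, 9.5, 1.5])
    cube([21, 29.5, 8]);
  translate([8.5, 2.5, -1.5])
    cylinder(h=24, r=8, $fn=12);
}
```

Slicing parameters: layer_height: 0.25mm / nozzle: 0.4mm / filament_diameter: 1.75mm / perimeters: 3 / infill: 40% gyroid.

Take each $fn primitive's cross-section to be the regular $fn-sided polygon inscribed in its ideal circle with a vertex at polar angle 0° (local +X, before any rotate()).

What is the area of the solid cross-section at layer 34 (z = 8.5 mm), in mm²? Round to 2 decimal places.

86.28 mm²

At z = 8.5 mm: the r=6.5 cylinder contributes a regular 12-gon of circumradius 6.5 (area = (12/2)·6.500²·sin(360°/12) = 126.75 mm²); the cube at (-3.5, 11) is present — its section is the full 18.5×16.5 rectangle (area 305.25 mm²); the 21×29.5 cube at (6, 9.5) contributes its full rectangle (area 619.50 mm²); the r=8 cylinder at (8.5, 2.5) gives a regular 12-gon of circumradius 8 (constant along its height) (area = (12/2)·8.000²·sin(360°/12) = 192.00 mm²); Subtracting the remaining from the first: starting from the r=6.5 cylinder (126.75 mm²), the 18.5×16.5 cube at (-3.5, 11) misses the remaining region (no effect); the 21×29.5 cube at (6, 9.5) misses the remaining region (no effect); the r=8 cylinder at (8.5, 2.5) partially overlaps it — only the 40.47 mm² overlap (of its 192.00 mm²) is removed, clipping the outline — area = 86.28 mm². Overall, the cross-section is a single solid region. Net area = 86.28 mm².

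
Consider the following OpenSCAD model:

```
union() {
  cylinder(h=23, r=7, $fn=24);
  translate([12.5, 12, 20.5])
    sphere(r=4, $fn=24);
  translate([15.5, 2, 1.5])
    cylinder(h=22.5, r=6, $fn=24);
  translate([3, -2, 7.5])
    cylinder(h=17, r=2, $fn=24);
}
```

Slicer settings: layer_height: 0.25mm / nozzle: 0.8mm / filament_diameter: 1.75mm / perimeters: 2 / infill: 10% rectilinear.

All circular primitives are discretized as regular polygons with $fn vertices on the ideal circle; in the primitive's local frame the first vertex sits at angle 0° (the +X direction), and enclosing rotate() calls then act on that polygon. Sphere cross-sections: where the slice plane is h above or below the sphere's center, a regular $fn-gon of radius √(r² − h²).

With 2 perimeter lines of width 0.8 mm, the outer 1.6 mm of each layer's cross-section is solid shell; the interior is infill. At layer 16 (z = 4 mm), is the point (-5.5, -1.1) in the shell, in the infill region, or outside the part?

shell

At z = 4 mm: the r=7 cylinder contributes a regular 24-gon of circumradius 7; the sphere at (12.5, 12) is absent (|z−center|=16.500 > r=4); the r=6 cylinder at (15.5, 2) contributes a regular 24-gon of circumradius 6; the cylinder at (3, -2) does not reach this height (z outside [7.5, 24.5]); Taking the union: the 2 present regions are separate (no shared area or edge), so areas and boundary lengths simply add and each stays a separate island — 2 connected regions. Overall, the cross-section has 2 separate islands. The nearest boundary edge runs (-6.76, -1.81)→(-7.00, 0.00); distance from the point to it = 1.34 mm. (Shell/infill is judged within the island containing the point — the largest one.) The point is inside the cross-section, 1.34 mm from the nearest boundary — within the 1.6 mm shell band (2 × 0.8).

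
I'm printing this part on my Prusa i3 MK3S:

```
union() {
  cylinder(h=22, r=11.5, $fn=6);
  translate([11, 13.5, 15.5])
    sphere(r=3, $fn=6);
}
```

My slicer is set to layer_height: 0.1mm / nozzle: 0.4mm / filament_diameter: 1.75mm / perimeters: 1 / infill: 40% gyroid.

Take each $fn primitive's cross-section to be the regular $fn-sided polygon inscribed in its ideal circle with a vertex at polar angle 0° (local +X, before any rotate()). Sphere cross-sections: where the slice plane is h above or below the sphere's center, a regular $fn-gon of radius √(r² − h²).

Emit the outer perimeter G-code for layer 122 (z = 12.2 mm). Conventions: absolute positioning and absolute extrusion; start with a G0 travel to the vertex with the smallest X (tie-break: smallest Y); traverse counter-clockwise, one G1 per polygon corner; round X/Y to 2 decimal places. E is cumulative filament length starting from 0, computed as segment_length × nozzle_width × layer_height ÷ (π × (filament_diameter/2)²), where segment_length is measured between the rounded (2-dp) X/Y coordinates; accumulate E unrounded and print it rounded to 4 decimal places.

At z = 12.2 mm: the r=11.5 cylinder gives a regular 6-gon of circumradius 11.5 (constant along its height); the sphere at (11, 13.5) is absent (|z−center|=3.300 > r=3); Combining (union): only the r=11.5 cylinder is present, so the union is just that shape — 1 connected region. The outline is a single polygon with 6 vertices. Extrusion per mm of travel: 0.4 × 0.1 / (π × 0.875²) = 0.016630. Accumulating E over each segment gives final E = 1.1475.

G0 X-11.50 Y0.00 Z12.20
G1 X-5.75 Y-9.96 E0.1913
G1 X5.75 Y-9.96 E0.3825
G1 X11.50 Y0.00 E0.5738
G1 X5.75 Y9.96 E0.7650
G1 X-5.75 Y9.96 E0.9563
G1 X-11.50 Y0.00 E1.1475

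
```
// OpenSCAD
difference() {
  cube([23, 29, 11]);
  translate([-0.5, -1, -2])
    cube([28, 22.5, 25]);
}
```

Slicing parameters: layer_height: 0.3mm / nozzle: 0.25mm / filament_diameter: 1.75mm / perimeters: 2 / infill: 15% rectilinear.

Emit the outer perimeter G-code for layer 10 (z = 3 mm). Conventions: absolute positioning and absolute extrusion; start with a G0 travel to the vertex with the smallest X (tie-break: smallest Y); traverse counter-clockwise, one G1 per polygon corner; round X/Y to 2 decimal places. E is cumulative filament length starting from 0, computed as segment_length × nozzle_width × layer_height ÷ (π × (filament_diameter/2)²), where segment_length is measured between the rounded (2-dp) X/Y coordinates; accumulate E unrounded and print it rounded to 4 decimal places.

At z = 3 mm: the cube (footprint 23×29) is included at this height; the cube at (-0.5, -1) (footprint 28×22.5) is included at this height; Taking the first minus the rest: starting from the 23×29 cube, the 28×22.5 cube at (-0.5, -1) partially overlaps it — only the 494.50 mm² overlap (of its 630.00 mm²) is removed, clipping the outline — 1 connected region. The outline is a single polygon with 4 vertices. Extrusion per mm of travel: 0.25 × 0.3 / (π × 0.875²) = 0.031181. Accumulating E over each segment gives final E = 1.9021.

G0 X0.00 Y21.50 Z3.00
G1 X23.00 Y21.50 E0.7172
G1 X23.00 Y29.00 E0.9510
G1 X0.00 Y29.00 E1.6682
G1 X0.00 Y21.50 E1.9021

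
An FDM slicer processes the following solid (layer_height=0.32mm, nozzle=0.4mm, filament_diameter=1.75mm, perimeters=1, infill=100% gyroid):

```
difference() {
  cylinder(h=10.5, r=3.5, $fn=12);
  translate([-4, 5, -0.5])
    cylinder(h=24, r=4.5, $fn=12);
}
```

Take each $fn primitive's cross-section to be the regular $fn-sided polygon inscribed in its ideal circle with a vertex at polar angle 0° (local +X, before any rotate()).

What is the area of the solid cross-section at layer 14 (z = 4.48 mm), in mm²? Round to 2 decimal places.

32.48 mm²

At z = 4.48 mm: the cylinder: section is a regular 12-gon, circumradius r=3.5 (area = (12/2)·3.500²·sin(360°/12) = 36.75 mm²); the r=4.5 cylinder at (-4, 5) contributes a regular 12-gon of circumradius 4.5 (area = (12/2)·4.500²·sin(360°/12) = 60.75 mm²); Subtracting the remaining from the first: starting from the r=3.5 cylinder (36.75 mm²), the r=4.5 cylinder at (-4, 5) partially overlaps it — only the 4.27 mm² overlap (of its 60.75 mm²) is removed, clipping the outline — area = 32.48 mm². Overall, the cross-section is a single solid region. Net area = 32.48 mm².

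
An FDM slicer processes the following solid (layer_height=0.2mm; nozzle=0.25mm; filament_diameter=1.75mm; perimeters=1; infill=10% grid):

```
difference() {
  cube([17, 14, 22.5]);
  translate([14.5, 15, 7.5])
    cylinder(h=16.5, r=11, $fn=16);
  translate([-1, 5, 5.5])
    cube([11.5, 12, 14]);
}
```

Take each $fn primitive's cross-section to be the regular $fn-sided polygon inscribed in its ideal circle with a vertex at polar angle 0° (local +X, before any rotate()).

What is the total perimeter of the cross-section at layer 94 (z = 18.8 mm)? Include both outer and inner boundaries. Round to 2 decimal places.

43.68 mm

At z = 18.8 mm: the 17×14 cube contributes its full rectangle (perimeter 62.00 mm); the r=11 cylinder at (14.5, 15) contributes a regular 16-gon of circumradius 11 (perimeter = 2·16·11.000·sin(180°/16) = 68.67 mm); the cube at (-1, 5) (footprint 11.5×12) is included at this height (perimeter 47.00 mm); Taking the first minus the rest: starting from the 17×14 cube, the r=11 cylinder at (14.5, 15) partially overlaps it — only the 106.09 mm² overlap (of its 370.44 mm²) is removed, clipping the outline; the 11.5×12 cube at (-1, 5) partially overlaps it — only the 51.26 mm² overlap (of its 138.00 mm²) is removed, clipping the outline — boundary = 43.68 mm. Overall, the cross-section is a single solid region. Total boundary length (outer) = 43.68 mm.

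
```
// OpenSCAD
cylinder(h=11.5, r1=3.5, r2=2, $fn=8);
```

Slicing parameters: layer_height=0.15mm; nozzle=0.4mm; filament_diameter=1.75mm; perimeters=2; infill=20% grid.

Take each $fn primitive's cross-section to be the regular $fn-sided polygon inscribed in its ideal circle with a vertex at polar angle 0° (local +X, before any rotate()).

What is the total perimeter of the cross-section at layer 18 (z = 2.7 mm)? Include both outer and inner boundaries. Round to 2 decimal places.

At z = 2.7 mm: the cone (r1=3.5→r2=2) has section circumradius 3.148 here — a regular 8-gon (perimeter = 2·8·3.148·sin(180°/8) = 19.27 mm). Overall, the cross-section is a single solid region. Total boundary length (outer) = 19.27 mm.

19.27 mm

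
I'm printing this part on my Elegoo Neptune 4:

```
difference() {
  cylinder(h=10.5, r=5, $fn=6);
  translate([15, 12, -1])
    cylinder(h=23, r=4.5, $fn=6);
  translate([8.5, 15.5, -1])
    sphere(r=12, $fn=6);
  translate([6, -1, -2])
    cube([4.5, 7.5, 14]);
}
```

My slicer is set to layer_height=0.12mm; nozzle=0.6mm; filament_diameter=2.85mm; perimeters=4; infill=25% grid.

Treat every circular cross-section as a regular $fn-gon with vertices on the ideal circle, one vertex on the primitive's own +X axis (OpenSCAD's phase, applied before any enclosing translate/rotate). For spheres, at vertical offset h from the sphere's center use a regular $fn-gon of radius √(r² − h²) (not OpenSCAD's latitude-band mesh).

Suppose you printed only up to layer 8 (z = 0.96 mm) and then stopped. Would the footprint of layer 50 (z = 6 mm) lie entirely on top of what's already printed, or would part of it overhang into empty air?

entirely on top

Compare the two slices. At z = 0.96: the r=5 cylinder gives a regular 6-gon of circumradius 5 (constant along its height) (area = (6/2)·5.000²·sin(360°/6) = 64.95 mm²); the cylinder at (15, 12): section is a regular 6-gon, circumradius r=4.5 (area = (6/2)·4.500²·sin(360°/6) = 52.61 mm²); the r=12 sphere at (8.5, 15.5) slices to a regular 6-gon of circumradius 11.839 (√(r²−h²) with h=1.96 from center) (area = (6/2)·11.839²·sin(360°/6) = 364.14 mm²); the 4.5×7.5 cube at (6, -1) contributes its full rectangle (area 33.75 mm²); After the difference (first − rest): starting from the r=5 cylinder (64.95 mm²), the r=4.5 cylinder at (15, 12) misses the remaining region (no effect); the r=12 sphere at (8.5, 15.5) misses the remaining region (no effect); the 4.5×7.5 cube at (6, -1) misses the remaining region (no effect) — area = 64.95 mm². At z = 6: the r=5 cylinder contributes a regular 6-gon of circumradius 5 (area = (6/2)·5.000²·sin(360°/6) = 64.95 mm²); the cylinder at (15, 12): section is a regular 6-gon, circumradius r=4.5 (area = (6/2)·4.500²·sin(360°/6) = 52.61 mm²); the r=12 sphere at (8.5, 15.5) contributes a regular 6-gon of circumradius √(12²−7²) = 9.747 (area = (6/2)·9.747²·sin(360°/6) = 246.82 mm²); the 4.5×7.5 cube at (6, -1) contributes its full rectangle (area 33.75 mm²); Subtracting the remaining from the first: starting from the r=5 cylinder (64.95 mm²), the r=4.5 cylinder at (15, 12) misses the remaining region (no effect); the r=12 sphere at (8.5, 15.5) misses the remaining region (no effect); the 4.5×7.5 cube at (6, -1) misses the remaining region (no effect) — area = 64.95 mm². Checking containment: the cross-section at z = 6 is a subset of the cross-section at z = 0.96.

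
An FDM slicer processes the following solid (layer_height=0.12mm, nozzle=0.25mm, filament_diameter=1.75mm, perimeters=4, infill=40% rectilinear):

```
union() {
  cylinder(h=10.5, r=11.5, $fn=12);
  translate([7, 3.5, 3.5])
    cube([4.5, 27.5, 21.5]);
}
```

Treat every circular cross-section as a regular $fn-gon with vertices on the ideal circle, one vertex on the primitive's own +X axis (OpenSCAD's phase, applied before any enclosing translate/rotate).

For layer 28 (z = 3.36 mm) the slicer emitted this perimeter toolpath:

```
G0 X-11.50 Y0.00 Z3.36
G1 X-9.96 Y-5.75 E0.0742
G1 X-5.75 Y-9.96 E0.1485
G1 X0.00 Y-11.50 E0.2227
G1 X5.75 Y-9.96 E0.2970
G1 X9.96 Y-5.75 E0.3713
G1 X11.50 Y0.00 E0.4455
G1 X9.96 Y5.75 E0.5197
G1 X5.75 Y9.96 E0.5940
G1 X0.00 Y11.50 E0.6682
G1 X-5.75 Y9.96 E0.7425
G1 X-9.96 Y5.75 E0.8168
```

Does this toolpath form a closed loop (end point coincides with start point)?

no

Start point (G0): (-11.50, 0.00). End point (last G1): the path does not return to the start — open.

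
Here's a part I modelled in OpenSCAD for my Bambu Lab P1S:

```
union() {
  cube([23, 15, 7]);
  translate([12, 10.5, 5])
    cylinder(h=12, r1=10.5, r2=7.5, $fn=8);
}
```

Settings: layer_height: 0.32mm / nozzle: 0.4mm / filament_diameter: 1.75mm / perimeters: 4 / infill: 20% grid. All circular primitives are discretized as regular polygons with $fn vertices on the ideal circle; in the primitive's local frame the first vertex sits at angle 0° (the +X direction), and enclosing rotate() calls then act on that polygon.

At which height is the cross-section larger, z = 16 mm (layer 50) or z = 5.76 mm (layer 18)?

Layer 50 (z = 16): the cube is not intersected at this z (z outside [0, 7]); the cone at (12, 10.5) contributes a regular 8-gon of circumradius 7.750 (interpolated between r1=10.5 and r2=7.5 at t=0.917) (area = (8/2)·7.750²·sin(360°/8) = 169.88 mm²); Merging all regions: only the cone at (12, 10.5) is present, so the union is just that shape — area = 169.88 mm². So its area = 169.88 mm². Layer 18 (z = 5.76): the cube is present — its section is the full 23×15 rectangle (area 345.00 mm²); the cone at (12, 10.5) contributes a regular 8-gon of circumradius 10.310 (interpolated between r1=10.5 and r2=7.5 at t=0.063) (area = (8/2)·10.310²·sin(360°/8) = 300.65 mm²); Combining (union): the regions partially overlap — summed areas 645.65 mm² minus the doubly-counted overlap 234.73 mm² gives 410.92 mm² — area = 410.92 mm². So its area = 410.92 mm². Layer 18 is larger (410.92 vs 169.88 mm²).

layer 18 (z = 5.76 mm)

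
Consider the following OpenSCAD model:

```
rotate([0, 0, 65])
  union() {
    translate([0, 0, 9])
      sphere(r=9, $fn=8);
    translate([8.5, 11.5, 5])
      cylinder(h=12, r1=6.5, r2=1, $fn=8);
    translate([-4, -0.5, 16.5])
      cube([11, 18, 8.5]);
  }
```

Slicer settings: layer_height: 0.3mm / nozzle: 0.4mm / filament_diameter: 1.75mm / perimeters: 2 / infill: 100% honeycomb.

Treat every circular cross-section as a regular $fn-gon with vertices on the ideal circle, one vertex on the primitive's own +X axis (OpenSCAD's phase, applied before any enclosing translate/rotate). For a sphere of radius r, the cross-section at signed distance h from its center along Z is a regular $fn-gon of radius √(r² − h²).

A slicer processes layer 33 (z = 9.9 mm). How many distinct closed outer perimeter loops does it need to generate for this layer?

2

At z = 9.9 mm: the r=9 sphere contributes a regular 8-gon of circumradius √(9²−0.9²) = 8.955; the cone at (8.5, 11.5) (r1=6.5→r2=1) has section circumradius 4.254 here — a regular 8-gon; the cube at (-4, -0.5) is not intersected at this z (z outside [16.5, 25]); Merging all regions: the 2 present regions are separate (no shared area or edge), so areas and boundary lengths simply add and each stays a separate island — 2 connected regions; (rotated 65° about Z; rotation is an isometry so areas/perimeters/island counts are preserved). The result has 2 disconnected regions.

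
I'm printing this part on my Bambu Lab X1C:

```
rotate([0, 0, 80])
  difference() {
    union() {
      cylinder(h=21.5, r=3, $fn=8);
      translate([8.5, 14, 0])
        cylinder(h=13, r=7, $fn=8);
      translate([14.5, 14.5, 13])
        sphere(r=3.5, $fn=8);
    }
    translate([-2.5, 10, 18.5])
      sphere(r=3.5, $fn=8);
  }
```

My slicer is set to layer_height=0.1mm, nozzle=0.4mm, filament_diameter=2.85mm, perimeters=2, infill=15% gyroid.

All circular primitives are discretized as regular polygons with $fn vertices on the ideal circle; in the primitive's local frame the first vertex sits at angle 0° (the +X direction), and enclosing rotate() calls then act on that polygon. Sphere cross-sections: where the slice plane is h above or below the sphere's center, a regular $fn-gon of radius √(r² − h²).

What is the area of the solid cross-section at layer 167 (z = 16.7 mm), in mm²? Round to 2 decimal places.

25.46 mm²

At z = 16.7 mm: the r=3 cylinder contributes a regular 8-gon of circumradius 3 (area = (8/2)·3.000²·sin(360°/8) = 25.46 mm²); the cylinder at (8.5, 14) does not reach this height (z outside [0, 13]); the sphere at (14.5, 14.5) does not reach this height (|z−center|=3.700 > r=3.5); Merging all regions: only the r=3 cylinder is present, so the union is just that shape — area = 25.46 mm²; the r=3.5 sphere at (-2.5, 10) contributes a regular 8-gon of circumradius √(3.5²−1.8²) = 3.002 (area = (8/2)·3.002²·sin(360°/8) = 25.48 mm²); Subtracting the remaining from the first: starting from that combined region (25.46 mm²), the r=3.5 sphere at (-2.5, 10) misses the remaining region (no effect) — area = 25.46 mm²; (rotated 80° about Z; rotation is an isometry so areas/perimeters/island counts are preserved). Overall, the cross-section is a single solid region. Net area = 25.46 mm².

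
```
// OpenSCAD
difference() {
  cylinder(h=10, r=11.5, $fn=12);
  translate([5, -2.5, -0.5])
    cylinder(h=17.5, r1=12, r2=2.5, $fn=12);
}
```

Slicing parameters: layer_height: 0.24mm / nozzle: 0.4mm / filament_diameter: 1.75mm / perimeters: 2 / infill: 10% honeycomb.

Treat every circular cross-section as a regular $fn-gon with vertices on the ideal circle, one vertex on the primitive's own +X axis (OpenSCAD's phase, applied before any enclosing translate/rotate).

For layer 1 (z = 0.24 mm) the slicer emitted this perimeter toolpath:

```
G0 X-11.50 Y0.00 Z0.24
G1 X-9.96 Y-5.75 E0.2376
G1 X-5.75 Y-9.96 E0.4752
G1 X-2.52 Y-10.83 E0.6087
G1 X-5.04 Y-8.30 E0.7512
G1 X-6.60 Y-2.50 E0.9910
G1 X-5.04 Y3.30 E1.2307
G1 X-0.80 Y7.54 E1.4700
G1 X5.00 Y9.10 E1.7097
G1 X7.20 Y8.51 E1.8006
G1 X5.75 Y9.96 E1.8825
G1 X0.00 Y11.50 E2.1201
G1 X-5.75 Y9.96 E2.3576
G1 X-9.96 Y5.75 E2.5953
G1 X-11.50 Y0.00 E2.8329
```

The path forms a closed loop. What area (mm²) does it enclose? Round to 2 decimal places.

Apply the shoelace formula to the sequence of (X, Y) vertices; enclosed area = 121.60 mm².

121.60 mm²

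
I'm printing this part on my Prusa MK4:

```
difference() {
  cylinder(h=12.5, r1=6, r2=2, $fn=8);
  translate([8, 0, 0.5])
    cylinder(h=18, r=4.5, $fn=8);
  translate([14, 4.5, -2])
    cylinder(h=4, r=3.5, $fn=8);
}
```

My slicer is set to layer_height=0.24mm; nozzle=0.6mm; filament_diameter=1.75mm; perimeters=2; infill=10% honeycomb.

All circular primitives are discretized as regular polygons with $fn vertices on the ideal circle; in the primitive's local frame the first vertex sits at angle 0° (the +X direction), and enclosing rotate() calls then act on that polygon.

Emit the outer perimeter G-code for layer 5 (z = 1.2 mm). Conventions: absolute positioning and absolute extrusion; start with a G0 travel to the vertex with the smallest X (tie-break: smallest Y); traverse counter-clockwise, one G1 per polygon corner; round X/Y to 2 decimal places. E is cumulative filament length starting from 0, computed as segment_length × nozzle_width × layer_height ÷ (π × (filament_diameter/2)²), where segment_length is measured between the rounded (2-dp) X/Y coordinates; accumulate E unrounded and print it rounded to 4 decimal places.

G0 X-5.62 Y0.00 Z1.20
G1 X-3.97 Y-3.97 E0.2574
G1 X0.00 Y-5.62 E0.5148
G1 X3.97 Y-3.97 E0.7722
G1 X4.56 Y-2.55 E0.8642
G1 X3.50 Y0.00 E1.0295
G1 X4.56 Y2.55 E1.1949
G1 X3.97 Y3.97 E1.2869
G1 X0.00 Y5.62 E1.5443
G1 X-3.97 Y3.97 E1.8017
G1 X-5.62 Y0.00 E2.0591

At z = 1.2 mm: the cone: at t=0.096 of its height the radius interpolates to r₁+(r₂−r₁)t = 5.616, giving a regular 8-gon of that circumradius; the cylinder at (8, 0): section is a regular 8-gon, circumradius r=4.5; the cylinder at (14, 4.5): section is a regular 8-gon, circumradius r=3.5; Taking the first minus the rest: starting from the cone, the r=4.5 cylinder at (8, 0) partially overlaps it — only the 5.40 mm² overlap (of its 57.28 mm²) is removed, clipping the outline; the r=3.5 cylinder at (14, 4.5) misses the remaining region (no effect) — 1 connected region. The outline is a single polygon with 10 vertices. Extrusion per mm of travel: 0.6 × 0.24 / (π × 0.875²) = 0.059868. Accumulating E over each segment gives final E = 2.0591.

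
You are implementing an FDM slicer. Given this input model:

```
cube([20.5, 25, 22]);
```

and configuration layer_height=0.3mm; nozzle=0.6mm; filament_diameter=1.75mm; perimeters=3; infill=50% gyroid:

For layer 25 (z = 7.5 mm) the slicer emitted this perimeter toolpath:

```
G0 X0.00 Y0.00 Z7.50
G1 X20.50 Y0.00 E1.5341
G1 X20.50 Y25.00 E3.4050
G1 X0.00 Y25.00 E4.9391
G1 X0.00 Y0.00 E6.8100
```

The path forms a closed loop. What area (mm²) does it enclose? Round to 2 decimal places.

Apply the shoelace formula to the sequence of (X, Y) vertices; enclosed area = 512.50 mm².

512.50 mm²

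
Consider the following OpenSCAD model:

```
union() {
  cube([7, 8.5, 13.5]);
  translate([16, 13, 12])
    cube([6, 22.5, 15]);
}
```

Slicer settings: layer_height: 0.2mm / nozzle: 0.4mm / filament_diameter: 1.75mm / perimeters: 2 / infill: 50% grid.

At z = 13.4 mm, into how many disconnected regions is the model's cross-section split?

2

At z = 13.4 mm: the cube (footprint 7×8.5) is included at this height; the cube at (16, 13) is present — its section is the full 6×22.5 rectangle; Merging all regions: the 2 present regions are separate (no shared area or edge), so areas and boundary lengths simply add and each stays a separate island — 2 connected regions. The result has 2 disconnected regions.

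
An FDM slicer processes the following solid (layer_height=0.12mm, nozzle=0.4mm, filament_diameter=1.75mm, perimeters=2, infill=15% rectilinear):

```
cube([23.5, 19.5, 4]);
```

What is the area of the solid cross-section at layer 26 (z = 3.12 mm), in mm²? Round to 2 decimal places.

458.25 mm²

At z = 3.12 mm: the cube (footprint 23.5×19.5) is included at this height (area 458.25 mm²). Overall, the cross-section is a single solid region. Net area = 458.25 mm².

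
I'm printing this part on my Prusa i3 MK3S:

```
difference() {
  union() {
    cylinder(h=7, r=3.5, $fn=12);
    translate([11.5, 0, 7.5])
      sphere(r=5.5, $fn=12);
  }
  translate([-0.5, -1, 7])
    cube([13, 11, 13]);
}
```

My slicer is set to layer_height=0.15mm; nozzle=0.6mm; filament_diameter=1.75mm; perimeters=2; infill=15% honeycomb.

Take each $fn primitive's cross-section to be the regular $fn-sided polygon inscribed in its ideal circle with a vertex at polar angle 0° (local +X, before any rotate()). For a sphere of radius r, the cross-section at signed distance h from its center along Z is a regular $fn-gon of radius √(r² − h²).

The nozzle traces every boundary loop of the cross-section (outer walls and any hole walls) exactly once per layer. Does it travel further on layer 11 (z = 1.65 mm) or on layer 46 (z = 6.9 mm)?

Layer 11 (z = 1.65): the cylinder: section is a regular 12-gon, circumradius r=3.5 (perimeter = 2·12·3.500·sin(180°/12) = 21.74 mm); the sphere at (11.5, 0) is absent (|z−center|=5.850 > r=5.5); Taking the union: only the r=3.5 cylinder is present, so the union is just that shape — boundary = 21.74 mm; the cube at (-0.5, -1) is not intersected at this z (z outside [7, 20]); After the difference (first − rest): none of the subtracted shapes is present at this height, so that combined region is unchanged — boundary = 21.74 mm. So its perimeter = 21.74 mm. Layer 46 (z = 6.9): the cylinder: section is a regular 12-gon, circumradius r=3.5 (perimeter = 2·12·3.500·sin(180°/12) = 21.74 mm); the r=5.5 sphere at (11.5, 0) contributes a regular 12-gon of circumradius √(5.5²−0.6²) = 5.467 (perimeter = 2·12·5.467·sin(180°/12) = 33.96 mm); Taking the union: the 2 present regions are separate (no shared area or edge), so areas and boundary lengths simply add and each stays a separate island — boundary = 55.70 mm; the cube at (-0.5, -1) is absent (z outside [7, 20]); Taking the first minus the rest: none of the subtracted shapes is present at this height, so that combined region is unchanged — boundary = 55.70 mm. So its perimeter = 55.70 mm. Layer 46 is larger (55.70 vs 21.74 mm).

layer 46 (z = 6.9 mm)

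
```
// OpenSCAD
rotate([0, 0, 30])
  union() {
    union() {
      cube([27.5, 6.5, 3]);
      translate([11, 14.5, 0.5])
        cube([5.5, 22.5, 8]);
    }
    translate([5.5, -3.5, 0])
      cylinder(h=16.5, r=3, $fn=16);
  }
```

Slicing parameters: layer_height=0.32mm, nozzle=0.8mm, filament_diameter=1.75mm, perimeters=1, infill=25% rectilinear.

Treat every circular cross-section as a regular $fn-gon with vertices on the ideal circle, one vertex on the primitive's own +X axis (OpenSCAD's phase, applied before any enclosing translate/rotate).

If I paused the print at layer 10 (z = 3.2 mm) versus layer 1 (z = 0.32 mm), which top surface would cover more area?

layer 1 (z = 0.32 mm)

Layer 10 (z = 3.2): the cube is not intersected at this z (z outside [0, 3]); the cube at (11, 14.5) is present — its section is the full 5.5×22.5 rectangle (area 123.75 mm²); Merging all regions: only the 5.5×22.5 cube at (11, 14.5) is present, so the union is just that shape — area = 123.75 mm²; the cylinder at (5.5, -3.5): section is a regular 16-gon, circumradius r=3 (area = (16/2)·3.000²·sin(360°/16) = 27.55 mm²); Taking the union: the 2 present regions are separate (no shared area or edge), so areas and boundary lengths simply add and each stays a separate island — area = 151.30 mm²; (rotated 30° about Z; rotation is an isometry so areas/perimeters/island counts are preserved). So its area = 151.30 mm². Layer 1 (z = 0.32): the cube (footprint 27.5×6.5) is included at this height (area 178.75 mm²); the cube at (11, 14.5) is not intersected at this z (z outside [0.5, 8.5]); Combining (union): only the 27.5×6.5 cube is present, so the union is just that shape — area = 178.75 mm²; the r=3 cylinder at (5.5, -3.5) gives a regular 16-gon of circumradius 3 (constant along its height) (area = (16/2)·3.000²·sin(360°/16) = 27.55 mm²); Combining (union): the 2 present regions are separate (no shared area or edge), so areas and boundary lengths simply add and each stays a separate island — area = 206.30 mm²; (whole slice rotated 30° about Z — lengths, areas and connectivity unchanged). So its area = 206.30 mm². Layer 1 is larger (206.30 vs 151.30 mm²).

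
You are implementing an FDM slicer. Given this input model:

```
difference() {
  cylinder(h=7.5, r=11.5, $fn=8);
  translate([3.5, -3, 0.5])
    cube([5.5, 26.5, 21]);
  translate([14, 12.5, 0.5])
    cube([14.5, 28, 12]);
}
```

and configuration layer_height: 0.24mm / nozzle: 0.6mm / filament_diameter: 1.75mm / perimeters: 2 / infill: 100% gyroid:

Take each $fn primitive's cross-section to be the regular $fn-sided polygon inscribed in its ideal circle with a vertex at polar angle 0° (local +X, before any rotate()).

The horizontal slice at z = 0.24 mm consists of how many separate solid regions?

1

At z = 0.24 mm: the cylinder: section is a regular 8-gon, circumradius r=11.5; the cube at (3.5, -3) is absent (z outside [0.5, 21.5]); the cube at (14, 12.5) is not intersected at this z (z outside [0.5, 12.5]); After the difference (first − rest): none of the subtracted shapes is present at this height, so the r=11.5 cylinder is unchanged — 1 connected region. The result has 1 disconnected region.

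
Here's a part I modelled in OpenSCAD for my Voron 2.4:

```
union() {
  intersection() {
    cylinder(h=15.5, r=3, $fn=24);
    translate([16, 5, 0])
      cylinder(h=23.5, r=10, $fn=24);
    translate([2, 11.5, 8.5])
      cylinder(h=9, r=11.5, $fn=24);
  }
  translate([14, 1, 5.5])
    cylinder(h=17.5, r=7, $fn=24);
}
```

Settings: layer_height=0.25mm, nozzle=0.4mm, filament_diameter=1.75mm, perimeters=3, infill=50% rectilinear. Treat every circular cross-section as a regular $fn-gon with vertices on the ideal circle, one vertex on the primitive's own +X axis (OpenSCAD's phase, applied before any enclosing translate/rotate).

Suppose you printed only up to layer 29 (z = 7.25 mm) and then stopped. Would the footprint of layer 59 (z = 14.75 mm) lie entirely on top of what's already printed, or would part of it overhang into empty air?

entirely on top

Compare the two slices. At z = 7.25: the r=3 cylinder contributes a regular 24-gon of circumradius 3 (area = (24/2)·3.000²·sin(360°/24) = 27.95 mm²); the r=10 cylinder at (16, 5) gives a regular 24-gon of circumradius 10 (constant along its height) (area = (24/2)·10.000²·sin(360°/24) = 310.58 mm²); the cylinder at (2, 11.5) is absent (z outside [8.5, 17.5]); After intersecting: at least one operand is absent at this height, so nothing remains; the r=7 cylinder at (14, 1) contributes a regular 24-gon of circumradius 7 (area = (24/2)·7.000²·sin(360°/24) = 152.19 mm²); Merging all regions: only the r=7 cylinder at (14, 1) is present, so the union is just that shape — area = 152.19 mm². At z = 14.75: the r=3 cylinder contributes a regular 24-gon of circumradius 3 (area = (24/2)·3.000²·sin(360°/24) = 27.95 mm²); the cylinder at (16, 5): section is a regular 24-gon, circumradius r=10 (area = (24/2)·10.000²·sin(360°/24) = 310.58 mm²); the r=11.5 cylinder at (2, 11.5) contributes a regular 24-gon of circumradius 11.5 (area = (24/2)·11.500²·sin(360°/24) = 410.75 mm²); After intersecting: the r=10 cylinder at (16, 5) does not overlap the r=3 cylinder (empty); the r=11.5 cylinder at (2, 11.5) does not overlap the running intersection (empty) — nothing remains; the r=7 cylinder at (14, 1) gives a regular 24-gon of circumradius 7 (constant along its height) (area = (24/2)·7.000²·sin(360°/24) = 152.19 mm²); Merging all regions: only the r=7 cylinder at (14, 1) is present, so the union is just that shape — area = 152.19 mm². Checking containment: the cross-section at z = 14.75 is a subset of the cross-section at z = 7.25.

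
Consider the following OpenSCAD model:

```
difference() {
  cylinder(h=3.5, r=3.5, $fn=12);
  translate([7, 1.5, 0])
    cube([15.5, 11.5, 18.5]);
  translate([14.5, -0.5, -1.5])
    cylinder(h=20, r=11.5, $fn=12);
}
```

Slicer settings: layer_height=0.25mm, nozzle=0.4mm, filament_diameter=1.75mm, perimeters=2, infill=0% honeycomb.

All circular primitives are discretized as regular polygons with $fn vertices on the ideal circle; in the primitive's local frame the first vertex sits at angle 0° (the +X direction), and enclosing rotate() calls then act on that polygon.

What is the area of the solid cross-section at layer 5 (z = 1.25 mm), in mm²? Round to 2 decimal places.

At z = 1.25 mm: the r=3.5 cylinder contributes a regular 12-gon of circumradius 3.5 (area = (12/2)·3.500²·sin(360°/12) = 36.75 mm²); the cube at (7, 1.5) (footprint 15.5×11.5) is included at this height (area 178.25 mm²); the cylinder at (14.5, -0.5): section is a regular 12-gon, circumradius r=11.5 (area = (12/2)·11.500²·sin(360°/12) = 396.75 mm²); After the difference (first − rest): starting from the r=3.5 cylinder (36.75 mm²), the 15.5×11.5 cube at (7, 1.5) misses the remaining region (no effect); the r=11.5 cylinder at (14.5, -0.5) partially overlaps it — only the 0.43 mm² overlap (of its 396.75 mm²) is removed, clipping the outline — area = 36.32 mm². Overall, the cross-section is a single solid region. Net area = 36.32 mm².

36.32 mm²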